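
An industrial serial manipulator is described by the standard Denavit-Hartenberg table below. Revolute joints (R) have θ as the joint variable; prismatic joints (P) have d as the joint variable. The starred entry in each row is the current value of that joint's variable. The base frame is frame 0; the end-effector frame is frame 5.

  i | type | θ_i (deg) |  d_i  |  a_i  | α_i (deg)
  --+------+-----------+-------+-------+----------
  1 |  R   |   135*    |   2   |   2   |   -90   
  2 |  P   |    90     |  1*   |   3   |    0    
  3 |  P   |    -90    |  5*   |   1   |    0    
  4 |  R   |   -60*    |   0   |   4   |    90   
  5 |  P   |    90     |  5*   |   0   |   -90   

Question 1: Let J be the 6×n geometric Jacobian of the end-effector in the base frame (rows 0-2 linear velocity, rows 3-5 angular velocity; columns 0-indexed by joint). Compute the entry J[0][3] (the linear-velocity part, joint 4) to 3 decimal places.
-4.217

axis z_3 = (-0.7071,-0.7071,0.0000); lever o_n−o_3 = (1.6476,-1.6476,5.9641)
cross product → J_v[:, 3] = (-4.2173,4.2173,2.3301)
J_ω[:, 3] = z_3
entry J[0][3] = -4.2173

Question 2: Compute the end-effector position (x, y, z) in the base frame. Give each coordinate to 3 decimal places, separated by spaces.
-4.716 -3.769 4.964

after link 1: o_1 = (-1.4142, 1.4142, 2.0000)
after link 2: o_2 = (-2.1213, 0.7071, -1.0000)
after link 3: o_3 = (-6.3640, -2.1213, -1.0000)
after link 4: o_4 = (-7.7782, -0.7071, 2.4641)
after link 5: o_5 = (-4.7163, -3.7690, 4.9641)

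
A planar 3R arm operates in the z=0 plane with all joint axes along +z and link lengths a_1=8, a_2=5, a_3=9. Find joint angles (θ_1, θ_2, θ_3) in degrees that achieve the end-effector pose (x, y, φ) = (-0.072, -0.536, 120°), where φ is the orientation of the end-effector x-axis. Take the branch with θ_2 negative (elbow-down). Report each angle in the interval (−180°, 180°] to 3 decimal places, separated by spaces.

-30.001 -90.000 -119.999

wrist centre = target − a_3·(cos φ, sin φ) = (4.4280, -8.3302)
cos θ_2 = (88.9999−8²−5²)/(2·8·5) = -0.0000; θ_2 = -90.0001° (elbow-down)
β = atan2(-8.3302,4.4280) = -62.0068°; ψ = atan2(-5.0000,8.0000) = -32.0054°
θ_1 = β − ψ = -30.0014°
θ_3 = φ − θ_1 − θ_2 = -119.9986° (wrapped to (-180°,180°])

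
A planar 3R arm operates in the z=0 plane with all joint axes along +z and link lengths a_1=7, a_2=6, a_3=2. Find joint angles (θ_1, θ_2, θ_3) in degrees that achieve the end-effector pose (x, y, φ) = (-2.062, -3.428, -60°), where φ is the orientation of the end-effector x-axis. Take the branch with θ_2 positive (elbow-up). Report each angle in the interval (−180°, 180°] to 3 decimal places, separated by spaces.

149.999 150.002 -0.001

wrist centre = target − a_3·(cos φ, sin φ) = (-3.0620, -1.6959)
cos θ_2 = (12.2521−7²−6²)/(2·7·6) = -0.8660; θ_2 = 150.0024° (elbow-up)
β = atan2(-1.6959,-3.0620) = -151.0193°; ψ = atan2(2.9998,1.8037) = 58.9822°
θ_1 = β − ψ = -210.0014°
θ_3 = φ − θ_1 − θ_2 = -0.0010° (wrapped to (-180°,180°])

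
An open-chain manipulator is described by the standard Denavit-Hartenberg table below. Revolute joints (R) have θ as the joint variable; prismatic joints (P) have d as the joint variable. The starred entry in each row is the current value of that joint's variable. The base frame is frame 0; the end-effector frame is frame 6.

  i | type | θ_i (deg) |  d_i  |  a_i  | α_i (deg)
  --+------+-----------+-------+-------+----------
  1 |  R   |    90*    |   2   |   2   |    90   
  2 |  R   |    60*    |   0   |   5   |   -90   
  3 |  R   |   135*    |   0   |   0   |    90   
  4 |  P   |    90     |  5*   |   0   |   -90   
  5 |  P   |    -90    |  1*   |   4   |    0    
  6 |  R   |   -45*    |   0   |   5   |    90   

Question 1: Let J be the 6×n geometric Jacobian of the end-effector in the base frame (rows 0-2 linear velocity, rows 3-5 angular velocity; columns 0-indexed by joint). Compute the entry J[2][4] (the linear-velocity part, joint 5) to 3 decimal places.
0.612

prismatic axis z_4 = (0.7071,0.3536,0.6124)
J_v[:, 4] = z_4; J_ω[:, 4] = (0,0,0)
entry J[2][4] = 0.6124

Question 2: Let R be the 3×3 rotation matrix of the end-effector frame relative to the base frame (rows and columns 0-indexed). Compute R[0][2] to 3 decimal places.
0.500

End-effector z-axis (col 2 of R) = (0.5000,0.3624,-0.7866)
R[0][2] = 0.5000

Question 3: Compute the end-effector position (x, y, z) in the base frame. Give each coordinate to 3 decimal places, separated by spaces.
after link 1: o_1 = (0.0000, 2.0000, 2.0000)
after link 2: o_2 = (0.0000, 4.5000, 6.3301)
after link 3: o_3 = (0.0000, 4.5000, 6.3301)
after link 4: o_4 = (-3.5355, 6.2678, 9.3920)
after link 5: o_5 = (-5.6569, 8.0355, 12.4539)
after link 6: o_6 = (-8.1569, 12.3474, 12.8511)

-8.157 12.347 12.851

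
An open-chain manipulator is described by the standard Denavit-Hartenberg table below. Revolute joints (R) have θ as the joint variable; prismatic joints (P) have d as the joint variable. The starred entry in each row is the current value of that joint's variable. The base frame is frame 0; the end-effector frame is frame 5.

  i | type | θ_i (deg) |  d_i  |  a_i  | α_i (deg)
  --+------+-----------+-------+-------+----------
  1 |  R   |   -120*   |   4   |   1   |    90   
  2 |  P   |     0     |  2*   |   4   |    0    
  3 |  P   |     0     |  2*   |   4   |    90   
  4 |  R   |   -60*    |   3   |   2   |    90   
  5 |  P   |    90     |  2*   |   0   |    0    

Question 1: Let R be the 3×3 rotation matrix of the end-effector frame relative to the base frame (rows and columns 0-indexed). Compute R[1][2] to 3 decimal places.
End-effector z-axis (col 2 of R) = (0.8660,0.5000,-0.0000)
R[1][2] = 0.5000

0.500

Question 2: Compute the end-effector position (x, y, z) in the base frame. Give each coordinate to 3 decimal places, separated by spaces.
-5.232 -6.526 1.000

after link 1: o_1 = (-0.5000, -0.8660, 4.0000)
after link 2: o_2 = (-4.2321, -3.3301, 4.0000)
after link 3: o_3 = (-7.9641, -5.7942, 4.0000)
after link 4: o_4 = (-6.9641, -7.5263, 1.0000)
after link 5: o_5 = (-5.2321, -6.5263, 1.0000)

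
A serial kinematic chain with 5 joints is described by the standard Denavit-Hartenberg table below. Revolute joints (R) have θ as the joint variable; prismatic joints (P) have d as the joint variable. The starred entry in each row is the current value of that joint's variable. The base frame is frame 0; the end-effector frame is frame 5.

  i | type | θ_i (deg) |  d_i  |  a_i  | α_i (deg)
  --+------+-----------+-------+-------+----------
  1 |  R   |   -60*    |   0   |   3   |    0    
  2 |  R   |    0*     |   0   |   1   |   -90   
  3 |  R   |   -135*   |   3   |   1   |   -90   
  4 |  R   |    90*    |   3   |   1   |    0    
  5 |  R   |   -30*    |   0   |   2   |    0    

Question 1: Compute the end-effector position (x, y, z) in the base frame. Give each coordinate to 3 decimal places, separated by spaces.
after link 1: o_1 = (1.5000, -2.5981, 0.0000)
after link 2: o_2 = (2.0000, -3.4641, 0.0000)
after link 3: o_3 = (4.2445, -1.3517, 0.7071)
after link 4: o_4 = (4.4392, -3.6888, 2.8284)
after link 5: o_5 = (2.5856, -3.9425, 3.5355)

2.586 -3.942 3.536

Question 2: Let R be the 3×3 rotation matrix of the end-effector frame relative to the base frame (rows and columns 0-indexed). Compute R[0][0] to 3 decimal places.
-0.927

End-effector x-axis (col 0 of R) = (-0.9268,-0.1268,0.3536)
R[0][0] = -0.9268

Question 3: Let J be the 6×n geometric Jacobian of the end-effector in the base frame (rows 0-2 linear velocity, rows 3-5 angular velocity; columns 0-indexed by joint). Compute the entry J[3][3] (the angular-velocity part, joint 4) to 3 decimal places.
axis z_3 = (0.3536,-0.6124,0.7071); lever o_n−o_3 = (-1.6589,-2.5908,2.8284)
cross product → J_v[:, 3] = (0.0999,-2.1730,-1.9319)
J_ω[:, 3] = z_3
entry J[3][3] = 0.3536

0.354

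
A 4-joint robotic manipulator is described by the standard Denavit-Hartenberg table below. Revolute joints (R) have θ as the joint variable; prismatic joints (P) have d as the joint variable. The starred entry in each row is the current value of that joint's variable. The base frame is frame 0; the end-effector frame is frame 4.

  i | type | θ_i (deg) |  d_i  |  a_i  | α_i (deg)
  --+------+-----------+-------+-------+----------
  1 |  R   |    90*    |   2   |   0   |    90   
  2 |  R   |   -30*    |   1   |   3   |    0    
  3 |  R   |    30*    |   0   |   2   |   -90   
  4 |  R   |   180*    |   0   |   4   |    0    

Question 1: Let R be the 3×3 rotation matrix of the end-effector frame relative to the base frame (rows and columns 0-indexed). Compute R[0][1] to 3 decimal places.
1.000

End-effector y-axis (col 1 of R) = (1.0000,-0.0000,0.0000)
R[0][1] = 1.0000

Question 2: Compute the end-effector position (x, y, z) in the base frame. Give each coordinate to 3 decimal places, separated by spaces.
1.000 0.598 0.500

after link 1: o_1 = (0.0000, 0.0000, 2.0000)
after link 2: o_2 = (1.0000, 2.5981, 0.5000)
after link 3: o_3 = (1.0000, 4.5981, 0.5000)
after link 4: o_4 = (1.0000, 0.5981, 0.5000)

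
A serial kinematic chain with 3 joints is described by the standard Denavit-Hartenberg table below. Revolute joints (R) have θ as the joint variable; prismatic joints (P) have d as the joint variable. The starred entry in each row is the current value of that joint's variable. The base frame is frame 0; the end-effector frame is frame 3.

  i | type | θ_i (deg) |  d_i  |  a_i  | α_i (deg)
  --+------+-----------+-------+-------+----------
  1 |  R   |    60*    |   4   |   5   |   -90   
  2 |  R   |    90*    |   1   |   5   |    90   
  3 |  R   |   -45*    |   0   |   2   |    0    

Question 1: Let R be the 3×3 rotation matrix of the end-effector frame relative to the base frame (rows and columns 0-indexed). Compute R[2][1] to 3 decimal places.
-0.707

End-effector y-axis (col 1 of R) = (-0.6124,0.3536,-0.7071)
R[2][1] = -0.7071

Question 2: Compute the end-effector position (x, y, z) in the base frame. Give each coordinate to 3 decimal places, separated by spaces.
after link 1: o_1 = (2.5000, 4.3301, 4.0000)
after link 2: o_2 = (1.6340, 4.8301, -1.0000)
after link 3: o_3 = (2.8587, 4.1230, -2.4142)

2.859 4.123 -2.414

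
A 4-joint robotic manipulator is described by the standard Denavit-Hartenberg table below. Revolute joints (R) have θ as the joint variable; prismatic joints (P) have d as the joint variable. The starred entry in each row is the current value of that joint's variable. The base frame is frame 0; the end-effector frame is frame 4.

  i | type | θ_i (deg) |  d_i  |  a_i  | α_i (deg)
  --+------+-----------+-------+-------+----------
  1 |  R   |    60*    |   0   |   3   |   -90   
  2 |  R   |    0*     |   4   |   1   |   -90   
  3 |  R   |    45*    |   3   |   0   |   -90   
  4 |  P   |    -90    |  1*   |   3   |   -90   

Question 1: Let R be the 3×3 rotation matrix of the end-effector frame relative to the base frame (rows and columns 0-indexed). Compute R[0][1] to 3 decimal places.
-0.259

End-effector y-axis (col 1 of R) = (-0.2588,0.9659,0.0000)
R[0][1] = -0.2588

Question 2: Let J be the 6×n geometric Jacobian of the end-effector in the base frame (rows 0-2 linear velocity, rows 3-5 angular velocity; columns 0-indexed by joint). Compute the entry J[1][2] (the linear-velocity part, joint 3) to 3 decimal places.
axis z_2 = (-0.0000,0.0000,-1.0000); lever o_n−o_2 = (0.2588,-0.9659,-6.0000)
cross product → J_v[:, 2] = (-0.9659,-0.2588,0.0000)
J_ω[:, 2] = z_2
entry J[1][2] = -0.2588

-0.259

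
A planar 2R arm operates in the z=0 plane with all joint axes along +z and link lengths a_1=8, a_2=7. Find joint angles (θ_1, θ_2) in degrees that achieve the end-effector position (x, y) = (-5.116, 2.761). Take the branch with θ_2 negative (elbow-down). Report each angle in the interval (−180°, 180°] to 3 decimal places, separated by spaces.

cos θ_2 = (33.7966−8²−7²)/(2·8·7) = -0.7072; θ_2 = -135.0054° (elbow-down)
β = atan2(2.7610,-5.1160) = 151.6452°; ψ = atan2(-4.9493,3.0498) = -58.3583°
θ_1 = β − ψ = 210.0035°

-149.997 -135.005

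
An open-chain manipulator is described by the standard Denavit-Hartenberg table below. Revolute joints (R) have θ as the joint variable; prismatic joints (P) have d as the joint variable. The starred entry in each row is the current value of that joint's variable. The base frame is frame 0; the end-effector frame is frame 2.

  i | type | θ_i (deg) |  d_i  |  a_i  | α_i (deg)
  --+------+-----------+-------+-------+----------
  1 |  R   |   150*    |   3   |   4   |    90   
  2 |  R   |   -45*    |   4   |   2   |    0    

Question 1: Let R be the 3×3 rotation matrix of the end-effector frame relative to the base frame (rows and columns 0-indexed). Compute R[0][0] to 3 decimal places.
-0.612

End-effector x-axis (col 0 of R) = (-0.6124,0.3536,-0.7071)
R[0][0] = -0.6124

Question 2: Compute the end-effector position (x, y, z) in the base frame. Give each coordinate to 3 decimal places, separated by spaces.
after link 1: o_1 = (-3.4641, 2.0000, 3.0000)
after link 2: o_2 = (-2.6888, 6.1712, 1.5858)

-2.689 6.171 1.586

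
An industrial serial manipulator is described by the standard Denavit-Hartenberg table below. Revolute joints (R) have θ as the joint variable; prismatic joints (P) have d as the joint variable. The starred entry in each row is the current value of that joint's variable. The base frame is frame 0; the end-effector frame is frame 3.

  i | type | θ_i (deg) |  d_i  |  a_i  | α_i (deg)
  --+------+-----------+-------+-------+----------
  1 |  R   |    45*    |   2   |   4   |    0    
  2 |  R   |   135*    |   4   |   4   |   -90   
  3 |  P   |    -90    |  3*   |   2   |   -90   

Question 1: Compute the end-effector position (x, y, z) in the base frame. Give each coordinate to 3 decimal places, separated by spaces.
after link 1: o_1 = (2.8284, 2.8284, 2.0000)
after link 2: o_2 = (-1.1716, 2.8284, 6.0000)
after link 3: o_3 = (-1.1716, -0.1716, 8.0000)

-1.172 -0.172 8.000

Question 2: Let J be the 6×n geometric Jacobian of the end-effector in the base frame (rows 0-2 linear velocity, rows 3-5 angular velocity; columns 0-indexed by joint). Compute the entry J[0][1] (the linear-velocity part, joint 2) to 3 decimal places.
3.000

axis z_1 = (0.0000,0.0000,1.0000); lever o_n−o_1 = (-4.0000,-3.0000,6.0000)
cross product → J_v[:, 1] = (3.0000,-4.0000,0.0000)
J_ω[:, 1] = z_1
entry J[0][1] = 3.0000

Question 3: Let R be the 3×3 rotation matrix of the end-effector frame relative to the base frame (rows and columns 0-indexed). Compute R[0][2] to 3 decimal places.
-1.000

End-effector z-axis (col 2 of R) = (-1.0000,0.0000,-0.0000)
R[0][2] = -1.0000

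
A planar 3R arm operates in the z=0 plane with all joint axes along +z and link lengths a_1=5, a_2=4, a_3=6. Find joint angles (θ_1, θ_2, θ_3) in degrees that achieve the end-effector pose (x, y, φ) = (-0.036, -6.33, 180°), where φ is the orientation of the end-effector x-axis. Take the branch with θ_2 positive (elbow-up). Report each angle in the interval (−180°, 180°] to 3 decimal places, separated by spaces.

wrist centre = target − a_3·(cos φ, sin φ) = (5.9640, -6.3300)
cos θ_2 = (75.6382−5²−4²)/(2·5·4) = 0.8660; θ_2 = 30.0081° (elbow-up)
β = atan2(-6.3300,5.9640) = -46.7052°; ψ = atan2(2.0005,8.4638) = 13.2982°
θ_1 = β − ψ = -60.0035°
θ_3 = φ − θ_1 − θ_2 = -150.0046° (wrapped to (-180°,180°])

-60.003 30.008 -150.005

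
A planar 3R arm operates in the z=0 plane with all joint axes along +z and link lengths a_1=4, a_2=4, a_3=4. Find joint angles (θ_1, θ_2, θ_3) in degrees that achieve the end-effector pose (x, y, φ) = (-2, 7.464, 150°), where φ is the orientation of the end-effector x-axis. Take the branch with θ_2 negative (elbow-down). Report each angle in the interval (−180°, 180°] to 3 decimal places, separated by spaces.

120.001 -90.002 120.001

wrist centre = target − a_3·(cos φ, sin φ) = (1.4641, 5.4640)
cos θ_2 = (31.9989−4²−4²)/(2·4·4) = -0.0000; θ_2 = -90.0020° (elbow-down)
β = atan2(5.4640,1.4641) = 74.9997°; ψ = atan2(-4.0000,3.9999) = -45.0010°
θ_1 = β − ψ = 120.0007°
θ_3 = φ − θ_1 − θ_2 = 120.0013° (wrapped to (-180°,180°])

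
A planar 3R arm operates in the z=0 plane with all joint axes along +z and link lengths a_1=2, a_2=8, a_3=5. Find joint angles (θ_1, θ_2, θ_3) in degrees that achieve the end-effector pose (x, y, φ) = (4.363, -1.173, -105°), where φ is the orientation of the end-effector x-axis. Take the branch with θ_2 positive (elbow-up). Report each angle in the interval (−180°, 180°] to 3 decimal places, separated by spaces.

wrist centre = target − a_3·(cos φ, sin φ) = (5.6571, 3.6566)
cos θ_2 = (45.3737−2²−8²)/(2·2·8) = -0.7071; θ_2 = 134.9973° (elbow-up)
β = atan2(3.6566,5.6571) = 32.8778°; ψ = atan2(5.6571,-3.6566) = 122.8773°
θ_1 = β − ψ = -89.9995°
θ_3 = φ − θ_1 − θ_2 = -149.9977° (wrapped to (-180°,180°])

-90.000 134.997 -149.998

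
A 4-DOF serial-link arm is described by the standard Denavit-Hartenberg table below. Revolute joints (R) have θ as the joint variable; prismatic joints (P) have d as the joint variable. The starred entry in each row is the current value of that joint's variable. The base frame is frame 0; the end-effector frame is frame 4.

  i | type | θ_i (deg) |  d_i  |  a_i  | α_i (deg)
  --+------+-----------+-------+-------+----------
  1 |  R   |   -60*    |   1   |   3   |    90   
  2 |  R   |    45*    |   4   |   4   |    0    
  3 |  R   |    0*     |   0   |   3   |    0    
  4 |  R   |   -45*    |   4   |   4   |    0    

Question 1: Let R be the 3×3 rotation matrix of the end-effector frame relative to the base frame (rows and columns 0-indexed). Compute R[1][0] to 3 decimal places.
End-effector x-axis (col 0 of R) = (0.5000,-0.8660,0.0000)
R[1][0] = -0.8660

-0.866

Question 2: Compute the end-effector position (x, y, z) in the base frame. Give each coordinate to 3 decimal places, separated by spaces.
-0.953 -14.349 5.950

after link 1: o_1 = (1.5000, -2.5981, 1.0000)
after link 2: o_2 = (-0.5499, -7.0476, 3.8284)
after link 3: o_3 = (0.5108, -8.8847, 5.9497)
after link 4: o_4 = (-0.9533, -14.3488, 5.9497)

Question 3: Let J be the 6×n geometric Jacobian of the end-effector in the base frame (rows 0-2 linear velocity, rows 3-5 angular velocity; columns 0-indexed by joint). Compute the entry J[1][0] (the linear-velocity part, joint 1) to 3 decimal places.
axis z_0 = ẑ; lever o_n−o_0 = (-0.9533,-14.3488,5.9497)
cross product → J_v[:, 0] = (14.3488,-0.9533,0.0000)
J_ω[:, 0] = z_0
entry J[1][0] = -0.9533

-0.953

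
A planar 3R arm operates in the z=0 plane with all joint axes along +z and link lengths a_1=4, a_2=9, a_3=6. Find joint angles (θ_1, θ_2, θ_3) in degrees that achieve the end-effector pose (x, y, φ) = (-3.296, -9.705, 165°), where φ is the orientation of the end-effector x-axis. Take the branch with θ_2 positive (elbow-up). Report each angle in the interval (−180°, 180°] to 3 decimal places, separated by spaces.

-120.010 60.011 -135.001

wrist centre = target − a_3·(cos φ, sin φ) = (2.4996, -11.2579)
cos θ_2 = (132.9884−4²−9²)/(2·4·9) = 0.4998; θ_2 = 60.0107° (elbow-up)
β = atan2(-11.2579,2.4996) = -77.4819°; ψ = atan2(7.7951,8.4986) = 42.5278°
θ_1 = β − ψ = -120.0096°
θ_3 = φ − θ_1 − θ_2 = -135.0010° (wrapped to (-180°,180°])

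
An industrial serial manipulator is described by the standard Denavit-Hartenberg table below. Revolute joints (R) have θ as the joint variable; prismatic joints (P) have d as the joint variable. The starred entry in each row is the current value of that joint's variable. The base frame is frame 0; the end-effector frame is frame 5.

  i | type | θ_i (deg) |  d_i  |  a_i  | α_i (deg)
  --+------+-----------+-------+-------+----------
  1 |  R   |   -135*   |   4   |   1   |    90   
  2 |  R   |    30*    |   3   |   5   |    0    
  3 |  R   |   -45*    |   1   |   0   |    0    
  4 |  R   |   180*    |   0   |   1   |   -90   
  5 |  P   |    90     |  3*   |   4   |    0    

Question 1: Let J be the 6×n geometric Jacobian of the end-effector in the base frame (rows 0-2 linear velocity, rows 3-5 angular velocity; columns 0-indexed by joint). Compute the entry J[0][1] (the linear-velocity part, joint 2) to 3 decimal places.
axis z_1 = (-0.7071,0.7071,0.0000); lever o_n−o_1 = (-1.8298,-1.8298,-0.1390)
cross product → J_v[:, 1] = (-0.0983,-0.0983,2.5877)
J_ω[:, 1] = z_1
entry J[0][1] = -0.0983

-0.098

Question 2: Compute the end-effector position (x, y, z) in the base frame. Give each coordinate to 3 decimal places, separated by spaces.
-2.537 -2.537 3.861

after link 1: o_1 = (-0.7071, -0.7071, 4.0000)
after link 2: o_2 = (-5.8903, -1.6476, 6.5000)
after link 3: o_3 = (-6.5974, -0.9405, 6.5000)
after link 4: o_4 = (-5.9144, -0.2575, 6.7588)
after link 5: o_5 = (-2.5369, -2.5369, 3.8610)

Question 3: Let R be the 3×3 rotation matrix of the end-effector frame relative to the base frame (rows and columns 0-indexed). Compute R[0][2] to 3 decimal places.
0.183

End-effector z-axis (col 2 of R) = (0.1830,0.1830,-0.9659)
R[0][2] = 0.1830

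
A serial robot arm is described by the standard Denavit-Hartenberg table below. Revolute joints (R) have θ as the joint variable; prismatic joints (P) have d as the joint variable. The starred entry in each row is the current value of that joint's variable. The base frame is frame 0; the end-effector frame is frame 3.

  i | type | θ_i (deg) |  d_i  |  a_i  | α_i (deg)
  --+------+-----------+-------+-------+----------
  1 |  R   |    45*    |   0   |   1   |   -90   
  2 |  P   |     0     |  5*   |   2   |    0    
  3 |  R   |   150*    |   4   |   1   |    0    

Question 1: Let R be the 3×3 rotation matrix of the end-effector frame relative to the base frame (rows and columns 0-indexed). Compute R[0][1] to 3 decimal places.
-0.354

End-effector y-axis (col 1 of R) = (-0.3536,-0.3536,0.8660)
R[0][1] = -0.3536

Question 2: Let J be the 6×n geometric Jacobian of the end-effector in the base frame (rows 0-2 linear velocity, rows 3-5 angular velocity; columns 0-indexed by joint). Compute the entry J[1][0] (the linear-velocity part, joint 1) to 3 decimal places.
-4.855

axis z_0 = ẑ; lever o_n−o_0 = (-4.8550,7.8729,-0.5000)
cross product → J_v[:, 0] = (-7.8729,-4.8550,0.0000)
J_ω[:, 0] = z_0
entry J[1][0] = -4.8550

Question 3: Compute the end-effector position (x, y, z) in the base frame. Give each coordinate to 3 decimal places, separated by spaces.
after link 1: o_1 = (0.7071, 0.7071, 0.0000)
after link 2: o_2 = (-1.4142, 5.6569, 0.0000)
after link 3: o_3 = (-4.8550, 7.8729, -0.5000)

-4.855 7.873 -0.500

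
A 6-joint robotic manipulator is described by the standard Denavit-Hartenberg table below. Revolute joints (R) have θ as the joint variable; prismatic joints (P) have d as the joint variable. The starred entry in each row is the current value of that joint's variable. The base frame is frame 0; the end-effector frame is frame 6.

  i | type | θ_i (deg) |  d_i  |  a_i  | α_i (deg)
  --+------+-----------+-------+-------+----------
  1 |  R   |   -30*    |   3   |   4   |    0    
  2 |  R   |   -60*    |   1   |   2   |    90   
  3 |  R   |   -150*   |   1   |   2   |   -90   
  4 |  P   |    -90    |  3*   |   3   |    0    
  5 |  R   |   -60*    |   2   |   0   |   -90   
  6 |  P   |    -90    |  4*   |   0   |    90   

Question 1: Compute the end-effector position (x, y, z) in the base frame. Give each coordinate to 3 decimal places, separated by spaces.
-4.000 -3.036 -2.330

after link 1: o_1 = (3.4641, -2.0000, 3.0000)
after link 2: o_2 = (3.4641, -4.0000, 4.0000)
after link 3: o_3 = (2.4641, -2.2679, 3.0000)
after link 4: o_4 = (-0.5359, -3.7679, 0.4019)
after link 5: o_5 = (-0.5359, -4.7679, -1.3301)
after link 6: o_6 = (-4.0000, -3.0359, -2.3301)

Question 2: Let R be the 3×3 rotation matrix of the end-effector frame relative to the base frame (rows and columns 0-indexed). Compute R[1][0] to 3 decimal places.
-0.500

End-effector x-axis (col 0 of R) = (0.0000,-0.5000,-0.8660)
R[1][0] = -0.5000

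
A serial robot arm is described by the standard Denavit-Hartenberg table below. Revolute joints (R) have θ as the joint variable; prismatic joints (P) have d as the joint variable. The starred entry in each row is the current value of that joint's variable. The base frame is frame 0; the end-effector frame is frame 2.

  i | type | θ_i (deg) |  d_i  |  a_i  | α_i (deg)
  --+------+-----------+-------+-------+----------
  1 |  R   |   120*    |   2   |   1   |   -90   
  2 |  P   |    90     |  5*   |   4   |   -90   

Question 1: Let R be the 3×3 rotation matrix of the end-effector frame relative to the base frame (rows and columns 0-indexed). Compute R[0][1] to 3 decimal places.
0.866

End-effector y-axis (col 1 of R) = (0.8660,0.5000,-0.0000)
R[0][1] = 0.8660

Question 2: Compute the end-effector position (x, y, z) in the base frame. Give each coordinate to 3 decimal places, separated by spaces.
-4.830 -1.634 -2.000

after link 1: o_1 = (-0.5000, 0.8660, 2.0000)
after link 2: o_2 = (-4.8301, -1.6340, -2.0000)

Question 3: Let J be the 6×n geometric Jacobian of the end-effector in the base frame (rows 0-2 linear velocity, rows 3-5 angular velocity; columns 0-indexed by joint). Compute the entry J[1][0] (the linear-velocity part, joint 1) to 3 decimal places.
-4.830

axis z_0 = ẑ; lever o_n−o_0 = (-4.8301,-1.6340,-2.0000)
cross product → J_v[:, 0] = (1.6340,-4.8301,0.0000)
J_ω[:, 0] = z_0
entry J[1][0] = -4.8301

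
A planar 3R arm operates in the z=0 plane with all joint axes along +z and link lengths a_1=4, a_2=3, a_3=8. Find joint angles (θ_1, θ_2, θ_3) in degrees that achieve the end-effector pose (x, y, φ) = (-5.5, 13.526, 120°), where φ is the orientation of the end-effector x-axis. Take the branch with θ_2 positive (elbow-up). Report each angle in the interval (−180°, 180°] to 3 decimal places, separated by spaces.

89.993 30.018 -0.011

wrist centre = target − a_3·(cos φ, sin φ) = (-1.5000, 6.5978)
cos θ_2 = (45.7809−4²−3²)/(2·4·3) = 0.8659; θ_2 = 30.0176° (elbow-up)
β = atan2(6.5978,-1.5000) = 102.8084°; ψ = atan2(1.5008,6.5976) = 12.8153°
θ_1 = β − ψ = 89.9931°
θ_3 = φ − θ_1 − θ_2 = -0.0107° (wrapped to (-180°,180°])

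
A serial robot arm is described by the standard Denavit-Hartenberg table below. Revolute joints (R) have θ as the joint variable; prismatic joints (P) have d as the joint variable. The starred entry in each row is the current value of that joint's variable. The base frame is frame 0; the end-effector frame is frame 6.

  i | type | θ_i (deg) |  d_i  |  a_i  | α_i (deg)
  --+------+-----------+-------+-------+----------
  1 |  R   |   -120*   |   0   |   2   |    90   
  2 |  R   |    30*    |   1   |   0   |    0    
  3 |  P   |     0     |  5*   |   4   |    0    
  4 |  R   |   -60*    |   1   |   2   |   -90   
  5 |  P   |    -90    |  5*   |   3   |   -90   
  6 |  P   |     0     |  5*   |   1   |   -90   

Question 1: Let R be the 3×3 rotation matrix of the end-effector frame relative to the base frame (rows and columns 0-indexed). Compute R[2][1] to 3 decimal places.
0.500

End-effector y-axis (col 1 of R) = (0.4330,0.7500,0.5000)
R[2][1] = 0.5000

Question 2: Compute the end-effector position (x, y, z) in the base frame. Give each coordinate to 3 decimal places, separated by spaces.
after link 1: o_1 = (-1.0000, -1.7321, 0.0000)
after link 2: o_2 = (-1.8660, -1.2321, 0.0000)
after link 3: o_3 = (-7.9282, -1.7321, 2.0000)
after link 4: o_4 = (-9.6603, -2.7321, 1.0000)
after link 5: o_5 = (-13.5083, -3.3971, 5.3301)
after link 6: o_6 = (-16.5394, -6.6471, 2.8301)

-16.539 -6.647 2.830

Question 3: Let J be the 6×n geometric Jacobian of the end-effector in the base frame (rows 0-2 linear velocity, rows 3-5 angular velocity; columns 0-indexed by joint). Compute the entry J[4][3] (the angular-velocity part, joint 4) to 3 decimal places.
axis z_3 = (-0.8660,0.5000,0.0000); lever o_n−o_3 = (-8.6112,-4.9151,0.8301)
cross product → J_v[:, 3] = (0.4151,0.7189,8.5622)
J_ω[:, 3] = z_3
entry J[4][3] = 0.5000

0.500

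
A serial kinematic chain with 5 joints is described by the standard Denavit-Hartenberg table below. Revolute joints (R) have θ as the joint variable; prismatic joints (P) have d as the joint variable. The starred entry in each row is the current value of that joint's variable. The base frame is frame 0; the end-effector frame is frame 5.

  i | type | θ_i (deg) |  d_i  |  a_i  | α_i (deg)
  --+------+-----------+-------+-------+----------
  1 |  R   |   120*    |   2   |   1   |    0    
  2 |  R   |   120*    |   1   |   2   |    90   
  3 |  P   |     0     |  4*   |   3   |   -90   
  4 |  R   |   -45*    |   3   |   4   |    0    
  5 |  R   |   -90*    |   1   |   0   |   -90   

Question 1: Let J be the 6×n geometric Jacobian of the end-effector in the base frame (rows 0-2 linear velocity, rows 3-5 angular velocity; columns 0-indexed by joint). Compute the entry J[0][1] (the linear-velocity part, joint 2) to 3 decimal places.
3.365

axis z_1 = (0.0000,0.0000,1.0000); lever o_n−o_1 = (-9.8278,-3.3654,5.0000)
cross product → J_v[:, 1] = (3.3654,-9.8278,0.0000)
J_ω[:, 1] = z_1
entry J[0][1] = 3.3654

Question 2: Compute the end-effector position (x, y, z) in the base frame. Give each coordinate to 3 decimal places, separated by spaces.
after link 1: o_1 = (-0.5000, 0.8660, 2.0000)
after link 2: o_2 = (-1.5000, -0.8660, 3.0000)
after link 3: o_3 = (-6.4641, -1.4641, 3.0000)
after link 4: o_4 = (-10.3278, -2.4994, 6.0000)
after link 5: o_5 = (-10.3278, -2.4994, 7.0000)

-10.328 -2.499 7.000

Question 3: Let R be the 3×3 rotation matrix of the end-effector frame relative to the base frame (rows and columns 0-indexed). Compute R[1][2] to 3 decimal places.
End-effector z-axis (col 2 of R) = (-0.9659,-0.2588,0.0000)
R[1][2] = -0.2588

-0.259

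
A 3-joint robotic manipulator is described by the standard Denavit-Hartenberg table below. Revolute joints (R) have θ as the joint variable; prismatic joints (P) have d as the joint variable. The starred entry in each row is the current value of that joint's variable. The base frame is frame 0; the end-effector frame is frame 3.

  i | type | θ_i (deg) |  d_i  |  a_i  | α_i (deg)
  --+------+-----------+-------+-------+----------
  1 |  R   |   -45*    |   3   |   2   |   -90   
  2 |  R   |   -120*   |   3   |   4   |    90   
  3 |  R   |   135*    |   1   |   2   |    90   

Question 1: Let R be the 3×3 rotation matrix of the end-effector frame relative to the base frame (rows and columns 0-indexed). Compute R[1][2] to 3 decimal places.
0.750

End-effector z-axis (col 2 of R) = (0.2500,0.7500,0.6124)
R[1][2] = 0.7500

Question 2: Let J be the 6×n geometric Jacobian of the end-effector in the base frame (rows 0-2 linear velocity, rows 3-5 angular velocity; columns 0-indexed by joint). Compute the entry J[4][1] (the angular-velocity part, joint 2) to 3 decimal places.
axis z_1 = (0.7071,0.7071,0.0000); lever o_n−o_1 = (1.5947,4.6479,1.7394)
cross product → J_v[:, 1] = (1.2299,-1.2299,2.1589)
J_ω[:, 1] = z_1
entry J[4][1] = 0.7071

0.707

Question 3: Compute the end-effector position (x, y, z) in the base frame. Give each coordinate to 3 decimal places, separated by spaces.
after link 1: o_1 = (1.4142, -1.4142, 3.0000)
after link 2: o_2 = (2.1213, 2.1213, 6.4641)
after link 3: o_3 = (3.0089, 3.2337, 4.7394)

3.009 3.234 4.739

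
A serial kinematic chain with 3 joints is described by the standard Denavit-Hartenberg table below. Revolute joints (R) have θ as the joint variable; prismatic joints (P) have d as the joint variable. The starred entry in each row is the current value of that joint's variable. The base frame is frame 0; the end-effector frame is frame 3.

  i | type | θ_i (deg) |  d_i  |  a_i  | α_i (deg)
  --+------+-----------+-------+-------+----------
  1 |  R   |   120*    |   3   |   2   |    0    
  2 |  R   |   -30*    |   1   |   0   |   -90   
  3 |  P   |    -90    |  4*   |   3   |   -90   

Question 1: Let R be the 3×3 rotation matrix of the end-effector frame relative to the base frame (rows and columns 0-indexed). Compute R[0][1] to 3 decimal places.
End-effector y-axis (col 1 of R) = (1.0000,-0.0000,-0.0000)
R[0][1] = 1.0000

1.000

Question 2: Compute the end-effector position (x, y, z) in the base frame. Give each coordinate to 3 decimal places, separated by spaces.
-5.000 1.732 7.000

after link 1: o_1 = (-1.0000, 1.7321, 3.0000)
after link 2: o_2 = (-1.0000, 1.7321, 4.0000)
after link 3: o_3 = (-5.0000, 1.7321, 7.0000)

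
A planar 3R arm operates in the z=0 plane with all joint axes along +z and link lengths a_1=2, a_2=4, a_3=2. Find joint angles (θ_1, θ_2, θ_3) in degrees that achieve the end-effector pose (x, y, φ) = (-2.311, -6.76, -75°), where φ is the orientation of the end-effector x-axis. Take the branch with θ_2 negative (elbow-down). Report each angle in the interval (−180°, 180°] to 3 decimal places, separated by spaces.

-89.998 -45.008 60.006

wrist centre = target − a_3·(cos φ, sin φ) = (-2.8286, -4.8281)
cos θ_2 = (31.3122−2²−4²)/(2·2·4) = 0.7070; θ_2 = -45.0076° (elbow-down)
β = atan2(-4.8281,-2.8286) = -120.3645°; ψ = atan2(-2.8288,4.8281) = -30.3664°
θ_1 = β − ψ = -89.9981°
θ_3 = φ − θ_1 − θ_2 = 60.0056° (wrapped to (-180°,180°])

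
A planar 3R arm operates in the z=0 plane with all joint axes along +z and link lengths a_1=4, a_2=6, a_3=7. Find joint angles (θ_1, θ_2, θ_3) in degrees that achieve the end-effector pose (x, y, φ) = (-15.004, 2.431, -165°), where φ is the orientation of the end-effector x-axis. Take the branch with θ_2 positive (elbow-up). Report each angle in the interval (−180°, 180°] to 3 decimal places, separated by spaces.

wrist centre = target − a_3·(cos φ, sin φ) = (-8.2425, 4.2427)
cos θ_2 = (85.9399−4²−6²)/(2·4·6) = 0.7071; θ_2 = 45.0021° (elbow-up)
β = atan2(4.2427,-8.2425) = 152.7634°; ψ = atan2(4.2428,8.2425) = 27.2370°
θ_1 = β − ψ = 125.5264°
θ_3 = φ − θ_1 − θ_2 = 24.4715° (wrapped to (-180°,180°])

125.526 45.002 24.472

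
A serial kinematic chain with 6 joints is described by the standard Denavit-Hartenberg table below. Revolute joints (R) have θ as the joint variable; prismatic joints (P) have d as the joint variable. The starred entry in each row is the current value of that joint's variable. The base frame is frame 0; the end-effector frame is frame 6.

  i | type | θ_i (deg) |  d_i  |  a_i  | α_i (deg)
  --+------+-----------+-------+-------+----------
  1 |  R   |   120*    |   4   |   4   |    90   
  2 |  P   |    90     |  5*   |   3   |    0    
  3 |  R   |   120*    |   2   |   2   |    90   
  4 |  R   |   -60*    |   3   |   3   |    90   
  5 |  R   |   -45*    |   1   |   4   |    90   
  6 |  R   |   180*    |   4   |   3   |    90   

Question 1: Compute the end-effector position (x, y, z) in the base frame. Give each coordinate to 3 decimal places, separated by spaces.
after link 1: o_1 = (-2.0000, 3.4641, 4.0000)
after link 2: o_2 = (2.3301, 5.9641, 7.0000)
after link 3: o_3 = (4.9282, 5.4641, 6.0000)
after link 4: o_4 = (4.0777, 1.7410, 7.8481)
after link 5: o_5 = (1.0537, 1.0799, 5.1245)
after link 6: o_6 = (3.5175, 5.3855, 5.7496)

3.518 5.386 5.750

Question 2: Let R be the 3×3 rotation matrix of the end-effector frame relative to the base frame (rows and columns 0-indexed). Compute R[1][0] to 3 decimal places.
0.265

End-effector x-axis (col 0 of R) = (0.5540,0.2652,0.7891)
R[1][0] = 0.2652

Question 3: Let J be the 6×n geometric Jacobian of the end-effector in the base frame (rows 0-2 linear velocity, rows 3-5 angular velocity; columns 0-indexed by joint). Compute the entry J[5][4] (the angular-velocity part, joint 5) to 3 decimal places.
axis z_4 = (-0.8080,0.3995,0.4330); lever o_n−o_4 = (-0.5602,3.6445,-2.0985)
cross product → J_v[:, 4] = (-2.4165,-1.9382,-2.7210)
J_ω[:, 4] = z_4
entry J[5][4] = 0.4330

0.433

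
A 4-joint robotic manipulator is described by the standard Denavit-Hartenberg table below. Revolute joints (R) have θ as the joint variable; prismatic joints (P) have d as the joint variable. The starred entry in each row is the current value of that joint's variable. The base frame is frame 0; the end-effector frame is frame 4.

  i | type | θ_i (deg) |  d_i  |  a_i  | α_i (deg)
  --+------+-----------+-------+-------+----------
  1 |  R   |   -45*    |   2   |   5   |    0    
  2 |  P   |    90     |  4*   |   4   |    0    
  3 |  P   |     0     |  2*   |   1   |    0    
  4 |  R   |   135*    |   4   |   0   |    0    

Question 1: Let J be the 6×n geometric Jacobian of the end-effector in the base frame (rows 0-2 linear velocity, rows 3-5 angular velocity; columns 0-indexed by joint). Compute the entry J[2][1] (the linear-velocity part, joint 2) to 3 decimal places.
1.000

prismatic axis z_1 = (0.0000,0.0000,1.0000)
J_v[:, 1] = z_1; J_ω[:, 1] = (0,0,0)
entry J[2][1] = 1.0000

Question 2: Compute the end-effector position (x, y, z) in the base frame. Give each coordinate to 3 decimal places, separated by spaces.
after link 1: o_1 = (3.5355, -3.5355, 2.0000)
after link 2: o_2 = (6.3640, -0.7071, 6.0000)
after link 3: o_3 = (7.0711, 0.0000, 8.0000)
after link 4: o_4 = (7.0711, 0.0000, 12.0000)

7.071 0.000 12.000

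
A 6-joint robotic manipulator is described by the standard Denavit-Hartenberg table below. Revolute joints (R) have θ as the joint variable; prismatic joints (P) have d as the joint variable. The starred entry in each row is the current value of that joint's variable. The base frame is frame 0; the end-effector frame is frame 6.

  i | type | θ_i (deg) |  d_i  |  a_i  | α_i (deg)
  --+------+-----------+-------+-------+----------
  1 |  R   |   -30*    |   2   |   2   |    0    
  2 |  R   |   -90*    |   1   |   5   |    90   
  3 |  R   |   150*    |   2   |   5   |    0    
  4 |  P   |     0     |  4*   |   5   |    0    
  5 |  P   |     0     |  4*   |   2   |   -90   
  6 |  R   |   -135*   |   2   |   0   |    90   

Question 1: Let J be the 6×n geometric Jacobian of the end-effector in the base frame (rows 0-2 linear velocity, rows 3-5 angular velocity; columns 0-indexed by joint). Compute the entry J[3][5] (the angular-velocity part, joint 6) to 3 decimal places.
0.250

axis z_5 = (0.2500,0.4330,-0.8660); lever o_n−o_5 = (0.5000,0.8660,-1.7321)
cross product → J_v[:, 5] = (0.0000,0.0000,0.0000)
J_ω[:, 5] = z_5
entry J[3][5] = 0.2500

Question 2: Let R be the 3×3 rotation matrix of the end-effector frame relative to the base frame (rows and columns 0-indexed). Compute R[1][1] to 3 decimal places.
0.433

End-effector y-axis (col 1 of R) = (0.2500,0.4330,-0.8660)
R[1][1] = 0.4330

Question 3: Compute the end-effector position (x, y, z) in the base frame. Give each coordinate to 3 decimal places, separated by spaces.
-3.732 9.536 7.268

after link 1: o_1 = (1.7321, -1.0000, 2.0000)
after link 2: o_2 = (-0.7679, -5.3301, 3.0000)
after link 3: o_3 = (-0.3349, -0.5801, 5.5000)
after link 4: o_4 = (-1.6340, 5.1699, 8.0000)
after link 5: o_5 = (-4.2321, 8.6699, 9.0000)
after link 6: o_6 = (-3.7321, 9.5359, 7.2679)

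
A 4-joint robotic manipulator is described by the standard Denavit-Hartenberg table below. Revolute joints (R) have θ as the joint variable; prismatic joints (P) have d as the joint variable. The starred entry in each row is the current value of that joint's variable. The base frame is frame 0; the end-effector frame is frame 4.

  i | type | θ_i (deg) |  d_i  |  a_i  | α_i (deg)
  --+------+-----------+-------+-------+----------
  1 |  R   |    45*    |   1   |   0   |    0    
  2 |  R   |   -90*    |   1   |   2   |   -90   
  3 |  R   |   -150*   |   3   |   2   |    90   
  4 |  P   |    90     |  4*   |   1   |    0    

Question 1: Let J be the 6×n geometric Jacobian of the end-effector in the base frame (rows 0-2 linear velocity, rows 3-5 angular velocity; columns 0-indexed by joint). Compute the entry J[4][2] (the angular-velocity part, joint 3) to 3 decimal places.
axis z_2 = (0.7071,0.7071,0.0000); lever o_n−o_2 = (0.1895,5.4674,-2.4641)
cross product → J_v[:, 2] = (-1.7424,1.7424,3.7321)
J_ω[:, 2] = z_2
entry J[4][2] = 0.7071

0.707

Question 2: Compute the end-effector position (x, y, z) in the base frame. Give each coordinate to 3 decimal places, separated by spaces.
after link 1: o_1 = (0.0000, 0.0000, 1.0000)
after link 2: o_2 = (1.4142, -1.4142, 2.0000)
after link 3: o_3 = (2.3108, 1.9319, 3.0000)
after link 4: o_4 = (1.6037, 4.0532, -0.4641)

1.604 4.053 -0.464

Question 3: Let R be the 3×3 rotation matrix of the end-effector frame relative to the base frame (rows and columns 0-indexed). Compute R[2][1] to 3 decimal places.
-0.500

End-effector y-axis (col 1 of R) = (0.6124,-0.6124,-0.5000)
R[2][1] = -0.5000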